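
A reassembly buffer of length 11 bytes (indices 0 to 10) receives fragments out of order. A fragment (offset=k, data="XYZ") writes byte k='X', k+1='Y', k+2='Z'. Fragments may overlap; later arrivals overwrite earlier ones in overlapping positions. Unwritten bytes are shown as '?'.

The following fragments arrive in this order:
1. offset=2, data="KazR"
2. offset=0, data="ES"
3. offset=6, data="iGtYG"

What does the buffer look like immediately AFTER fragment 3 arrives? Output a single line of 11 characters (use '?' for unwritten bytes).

Fragment 1: offset=2 data="KazR" -> buffer=??KazR?????
Fragment 2: offset=0 data="ES" -> buffer=ESKazR?????
Fragment 3: offset=6 data="iGtYG" -> buffer=ESKazRiGtYG

Answer: ESKazRiGtYG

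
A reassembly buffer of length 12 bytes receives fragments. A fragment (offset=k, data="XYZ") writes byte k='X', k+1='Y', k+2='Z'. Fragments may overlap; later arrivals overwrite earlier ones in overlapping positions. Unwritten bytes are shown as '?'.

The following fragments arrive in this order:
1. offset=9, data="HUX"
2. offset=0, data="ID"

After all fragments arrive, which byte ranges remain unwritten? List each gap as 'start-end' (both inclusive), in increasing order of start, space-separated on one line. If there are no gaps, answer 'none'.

Fragment 1: offset=9 len=3
Fragment 2: offset=0 len=2
Gaps: 2-8

Answer: 2-8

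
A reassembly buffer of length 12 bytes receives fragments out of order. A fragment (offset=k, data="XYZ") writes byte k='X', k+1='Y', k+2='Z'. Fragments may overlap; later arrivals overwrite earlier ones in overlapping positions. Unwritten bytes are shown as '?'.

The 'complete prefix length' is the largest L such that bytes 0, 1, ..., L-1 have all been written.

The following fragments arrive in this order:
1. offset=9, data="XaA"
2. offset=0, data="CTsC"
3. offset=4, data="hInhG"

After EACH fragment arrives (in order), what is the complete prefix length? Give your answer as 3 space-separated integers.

Fragment 1: offset=9 data="XaA" -> buffer=?????????XaA -> prefix_len=0
Fragment 2: offset=0 data="CTsC" -> buffer=CTsC?????XaA -> prefix_len=4
Fragment 3: offset=4 data="hInhG" -> buffer=CTsChInhGXaA -> prefix_len=12

Answer: 0 4 12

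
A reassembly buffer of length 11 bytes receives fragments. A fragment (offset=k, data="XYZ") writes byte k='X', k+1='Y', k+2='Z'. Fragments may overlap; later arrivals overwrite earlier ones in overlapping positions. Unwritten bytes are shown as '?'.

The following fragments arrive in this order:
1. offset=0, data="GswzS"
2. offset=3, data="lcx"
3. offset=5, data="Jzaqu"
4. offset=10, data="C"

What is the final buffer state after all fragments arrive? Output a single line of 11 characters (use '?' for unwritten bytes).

Answer: GswlcJzaquC

Derivation:
Fragment 1: offset=0 data="GswzS" -> buffer=GswzS??????
Fragment 2: offset=3 data="lcx" -> buffer=Gswlcx?????
Fragment 3: offset=5 data="Jzaqu" -> buffer=GswlcJzaqu?
Fragment 4: offset=10 data="C" -> buffer=GswlcJzaquC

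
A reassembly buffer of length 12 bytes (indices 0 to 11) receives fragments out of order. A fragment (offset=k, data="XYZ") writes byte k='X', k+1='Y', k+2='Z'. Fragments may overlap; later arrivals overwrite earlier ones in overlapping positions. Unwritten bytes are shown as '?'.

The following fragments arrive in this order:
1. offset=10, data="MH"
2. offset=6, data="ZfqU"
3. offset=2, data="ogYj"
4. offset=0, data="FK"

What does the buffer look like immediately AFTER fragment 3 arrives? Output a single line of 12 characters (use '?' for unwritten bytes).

Answer: ??ogYjZfqUMH

Derivation:
Fragment 1: offset=10 data="MH" -> buffer=??????????MH
Fragment 2: offset=6 data="ZfqU" -> buffer=??????ZfqUMH
Fragment 3: offset=2 data="ogYj" -> buffer=??ogYjZfqUMH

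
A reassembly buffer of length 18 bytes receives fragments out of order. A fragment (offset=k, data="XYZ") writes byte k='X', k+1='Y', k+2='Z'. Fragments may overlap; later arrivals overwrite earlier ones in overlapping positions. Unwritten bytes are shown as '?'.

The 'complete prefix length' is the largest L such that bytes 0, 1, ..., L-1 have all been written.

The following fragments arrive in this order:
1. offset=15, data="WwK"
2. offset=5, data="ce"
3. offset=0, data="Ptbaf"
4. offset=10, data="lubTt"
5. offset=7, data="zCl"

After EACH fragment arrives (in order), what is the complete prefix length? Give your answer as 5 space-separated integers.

Fragment 1: offset=15 data="WwK" -> buffer=???????????????WwK -> prefix_len=0
Fragment 2: offset=5 data="ce" -> buffer=?????ce????????WwK -> prefix_len=0
Fragment 3: offset=0 data="Ptbaf" -> buffer=Ptbafce????????WwK -> prefix_len=7
Fragment 4: offset=10 data="lubTt" -> buffer=Ptbafce???lubTtWwK -> prefix_len=7
Fragment 5: offset=7 data="zCl" -> buffer=PtbafcezCllubTtWwK -> prefix_len=18

Answer: 0 0 7 7 18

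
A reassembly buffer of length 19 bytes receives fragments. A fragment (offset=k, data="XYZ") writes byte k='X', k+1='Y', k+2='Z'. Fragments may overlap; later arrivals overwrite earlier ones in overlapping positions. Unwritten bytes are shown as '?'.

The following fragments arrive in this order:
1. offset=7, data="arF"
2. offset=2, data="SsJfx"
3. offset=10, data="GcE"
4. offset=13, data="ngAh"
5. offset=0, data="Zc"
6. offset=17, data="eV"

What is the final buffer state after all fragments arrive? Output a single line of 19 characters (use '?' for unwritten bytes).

Answer: ZcSsJfxarFGcEngAheV

Derivation:
Fragment 1: offset=7 data="arF" -> buffer=???????arF?????????
Fragment 2: offset=2 data="SsJfx" -> buffer=??SsJfxarF?????????
Fragment 3: offset=10 data="GcE" -> buffer=??SsJfxarFGcE??????
Fragment 4: offset=13 data="ngAh" -> buffer=??SsJfxarFGcEngAh??
Fragment 5: offset=0 data="Zc" -> buffer=ZcSsJfxarFGcEngAh??
Fragment 6: offset=17 data="eV" -> buffer=ZcSsJfxarFGcEngAheV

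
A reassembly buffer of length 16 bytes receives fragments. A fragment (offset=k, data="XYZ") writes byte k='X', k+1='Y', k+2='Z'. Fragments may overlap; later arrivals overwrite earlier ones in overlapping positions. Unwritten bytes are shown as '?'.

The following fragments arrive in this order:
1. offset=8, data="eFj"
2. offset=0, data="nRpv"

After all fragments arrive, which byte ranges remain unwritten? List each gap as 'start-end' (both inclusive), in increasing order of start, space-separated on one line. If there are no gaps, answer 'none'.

Fragment 1: offset=8 len=3
Fragment 2: offset=0 len=4
Gaps: 4-7 11-15

Answer: 4-7 11-15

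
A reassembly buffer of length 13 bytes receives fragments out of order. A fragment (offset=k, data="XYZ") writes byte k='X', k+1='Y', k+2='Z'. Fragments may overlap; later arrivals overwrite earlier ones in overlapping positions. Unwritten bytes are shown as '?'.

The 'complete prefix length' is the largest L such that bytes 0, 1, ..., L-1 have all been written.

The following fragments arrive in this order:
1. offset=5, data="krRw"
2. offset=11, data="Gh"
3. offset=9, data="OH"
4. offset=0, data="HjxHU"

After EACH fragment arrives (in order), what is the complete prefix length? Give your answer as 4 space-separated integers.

Fragment 1: offset=5 data="krRw" -> buffer=?????krRw???? -> prefix_len=0
Fragment 2: offset=11 data="Gh" -> buffer=?????krRw??Gh -> prefix_len=0
Fragment 3: offset=9 data="OH" -> buffer=?????krRwOHGh -> prefix_len=0
Fragment 4: offset=0 data="HjxHU" -> buffer=HjxHUkrRwOHGh -> prefix_len=13

Answer: 0 0 0 13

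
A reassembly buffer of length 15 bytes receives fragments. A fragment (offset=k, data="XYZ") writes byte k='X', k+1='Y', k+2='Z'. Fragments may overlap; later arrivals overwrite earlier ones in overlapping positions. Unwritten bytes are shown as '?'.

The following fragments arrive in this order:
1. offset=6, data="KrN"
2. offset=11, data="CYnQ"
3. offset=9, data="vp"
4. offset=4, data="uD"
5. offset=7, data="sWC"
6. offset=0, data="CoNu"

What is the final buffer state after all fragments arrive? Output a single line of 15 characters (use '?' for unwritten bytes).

Fragment 1: offset=6 data="KrN" -> buffer=??????KrN??????
Fragment 2: offset=11 data="CYnQ" -> buffer=??????KrN??CYnQ
Fragment 3: offset=9 data="vp" -> buffer=??????KrNvpCYnQ
Fragment 4: offset=4 data="uD" -> buffer=????uDKrNvpCYnQ
Fragment 5: offset=7 data="sWC" -> buffer=????uDKsWCpCYnQ
Fragment 6: offset=0 data="CoNu" -> buffer=CoNuuDKsWCpCYnQ

Answer: CoNuuDKsWCpCYnQ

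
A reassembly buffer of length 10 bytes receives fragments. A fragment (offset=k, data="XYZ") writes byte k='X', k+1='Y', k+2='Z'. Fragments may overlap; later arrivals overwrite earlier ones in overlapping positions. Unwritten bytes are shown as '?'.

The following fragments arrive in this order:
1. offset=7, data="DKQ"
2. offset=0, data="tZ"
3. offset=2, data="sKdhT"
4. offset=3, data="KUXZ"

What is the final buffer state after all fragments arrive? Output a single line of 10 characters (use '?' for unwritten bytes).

Fragment 1: offset=7 data="DKQ" -> buffer=???????DKQ
Fragment 2: offset=0 data="tZ" -> buffer=tZ?????DKQ
Fragment 3: offset=2 data="sKdhT" -> buffer=tZsKdhTDKQ
Fragment 4: offset=3 data="KUXZ" -> buffer=tZsKUXZDKQ

Answer: tZsKUXZDKQ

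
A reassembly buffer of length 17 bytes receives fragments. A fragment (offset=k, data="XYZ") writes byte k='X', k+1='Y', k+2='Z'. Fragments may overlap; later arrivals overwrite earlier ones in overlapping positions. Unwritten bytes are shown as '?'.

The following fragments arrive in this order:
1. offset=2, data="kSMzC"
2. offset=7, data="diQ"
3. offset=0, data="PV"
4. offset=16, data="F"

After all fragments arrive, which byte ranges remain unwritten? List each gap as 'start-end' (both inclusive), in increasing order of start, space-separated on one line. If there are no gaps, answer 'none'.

Fragment 1: offset=2 len=5
Fragment 2: offset=7 len=3
Fragment 3: offset=0 len=2
Fragment 4: offset=16 len=1
Gaps: 10-15

Answer: 10-15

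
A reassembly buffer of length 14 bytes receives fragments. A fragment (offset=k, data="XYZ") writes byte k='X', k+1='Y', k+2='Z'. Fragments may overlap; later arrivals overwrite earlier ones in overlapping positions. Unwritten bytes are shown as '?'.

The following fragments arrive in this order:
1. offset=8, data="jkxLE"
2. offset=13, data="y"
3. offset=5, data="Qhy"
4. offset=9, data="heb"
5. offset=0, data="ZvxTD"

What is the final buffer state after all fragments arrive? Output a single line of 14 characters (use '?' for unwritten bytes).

Fragment 1: offset=8 data="jkxLE" -> buffer=????????jkxLE?
Fragment 2: offset=13 data="y" -> buffer=????????jkxLEy
Fragment 3: offset=5 data="Qhy" -> buffer=?????QhyjkxLEy
Fragment 4: offset=9 data="heb" -> buffer=?????QhyjhebEy
Fragment 5: offset=0 data="ZvxTD" -> buffer=ZvxTDQhyjhebEy

Answer: ZvxTDQhyjhebEy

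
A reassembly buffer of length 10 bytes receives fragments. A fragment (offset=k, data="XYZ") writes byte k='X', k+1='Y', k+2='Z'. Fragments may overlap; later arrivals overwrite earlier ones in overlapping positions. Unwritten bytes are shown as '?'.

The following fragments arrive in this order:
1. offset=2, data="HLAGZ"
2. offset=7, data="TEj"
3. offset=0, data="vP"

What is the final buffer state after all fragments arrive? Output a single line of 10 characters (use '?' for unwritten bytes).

Fragment 1: offset=2 data="HLAGZ" -> buffer=??HLAGZ???
Fragment 2: offset=7 data="TEj" -> buffer=??HLAGZTEj
Fragment 3: offset=0 data="vP" -> buffer=vPHLAGZTEj

Answer: vPHLAGZTEj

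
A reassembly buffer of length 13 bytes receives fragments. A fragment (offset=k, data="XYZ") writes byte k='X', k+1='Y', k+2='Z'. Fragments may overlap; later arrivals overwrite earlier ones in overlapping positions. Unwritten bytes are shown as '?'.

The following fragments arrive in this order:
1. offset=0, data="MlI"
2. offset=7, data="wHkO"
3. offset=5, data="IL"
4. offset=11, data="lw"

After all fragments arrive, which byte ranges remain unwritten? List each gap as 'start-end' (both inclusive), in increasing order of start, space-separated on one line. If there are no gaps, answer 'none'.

Answer: 3-4

Derivation:
Fragment 1: offset=0 len=3
Fragment 2: offset=7 len=4
Fragment 3: offset=5 len=2
Fragment 4: offset=11 len=2
Gaps: 3-4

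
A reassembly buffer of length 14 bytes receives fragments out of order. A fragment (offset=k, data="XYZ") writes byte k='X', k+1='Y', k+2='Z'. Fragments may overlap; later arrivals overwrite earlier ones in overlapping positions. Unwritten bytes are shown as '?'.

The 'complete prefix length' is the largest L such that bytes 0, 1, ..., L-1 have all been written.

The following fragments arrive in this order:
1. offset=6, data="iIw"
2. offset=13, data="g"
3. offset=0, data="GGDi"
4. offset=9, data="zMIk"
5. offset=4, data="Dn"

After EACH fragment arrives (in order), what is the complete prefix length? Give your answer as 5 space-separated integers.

Fragment 1: offset=6 data="iIw" -> buffer=??????iIw????? -> prefix_len=0
Fragment 2: offset=13 data="g" -> buffer=??????iIw????g -> prefix_len=0
Fragment 3: offset=0 data="GGDi" -> buffer=GGDi??iIw????g -> prefix_len=4
Fragment 4: offset=9 data="zMIk" -> buffer=GGDi??iIwzMIkg -> prefix_len=4
Fragment 5: offset=4 data="Dn" -> buffer=GGDiDniIwzMIkg -> prefix_len=14

Answer: 0 0 4 4 14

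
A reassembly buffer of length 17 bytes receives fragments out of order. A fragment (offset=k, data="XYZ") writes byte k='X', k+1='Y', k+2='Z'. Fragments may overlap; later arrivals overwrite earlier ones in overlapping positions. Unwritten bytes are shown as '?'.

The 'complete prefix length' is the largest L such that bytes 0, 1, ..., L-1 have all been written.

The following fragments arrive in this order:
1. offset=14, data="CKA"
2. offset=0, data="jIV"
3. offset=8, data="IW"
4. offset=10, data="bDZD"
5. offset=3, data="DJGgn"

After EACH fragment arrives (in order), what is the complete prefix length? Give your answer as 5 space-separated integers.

Fragment 1: offset=14 data="CKA" -> buffer=??????????????CKA -> prefix_len=0
Fragment 2: offset=0 data="jIV" -> buffer=jIV???????????CKA -> prefix_len=3
Fragment 3: offset=8 data="IW" -> buffer=jIV?????IW????CKA -> prefix_len=3
Fragment 4: offset=10 data="bDZD" -> buffer=jIV?????IWbDZDCKA -> prefix_len=3
Fragment 5: offset=3 data="DJGgn" -> buffer=jIVDJGgnIWbDZDCKA -> prefix_len=17

Answer: 0 3 3 3 17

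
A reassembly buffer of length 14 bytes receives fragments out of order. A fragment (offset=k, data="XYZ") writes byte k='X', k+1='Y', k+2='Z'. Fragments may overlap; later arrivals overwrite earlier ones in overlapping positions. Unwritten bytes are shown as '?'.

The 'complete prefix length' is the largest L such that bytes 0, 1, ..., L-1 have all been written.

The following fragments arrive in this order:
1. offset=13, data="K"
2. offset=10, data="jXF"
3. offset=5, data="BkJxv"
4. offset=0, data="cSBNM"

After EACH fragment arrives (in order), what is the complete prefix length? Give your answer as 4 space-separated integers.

Fragment 1: offset=13 data="K" -> buffer=?????????????K -> prefix_len=0
Fragment 2: offset=10 data="jXF" -> buffer=??????????jXFK -> prefix_len=0
Fragment 3: offset=5 data="BkJxv" -> buffer=?????BkJxvjXFK -> prefix_len=0
Fragment 4: offset=0 data="cSBNM" -> buffer=cSBNMBkJxvjXFK -> prefix_len=14

Answer: 0 0 0 14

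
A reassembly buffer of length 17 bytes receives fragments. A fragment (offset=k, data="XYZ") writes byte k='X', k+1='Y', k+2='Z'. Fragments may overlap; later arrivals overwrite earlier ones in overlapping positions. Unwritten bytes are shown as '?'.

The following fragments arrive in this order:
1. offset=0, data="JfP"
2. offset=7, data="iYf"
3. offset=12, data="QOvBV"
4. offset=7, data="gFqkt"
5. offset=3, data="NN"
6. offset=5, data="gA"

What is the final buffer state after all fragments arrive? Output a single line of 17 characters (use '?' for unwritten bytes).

Fragment 1: offset=0 data="JfP" -> buffer=JfP??????????????
Fragment 2: offset=7 data="iYf" -> buffer=JfP????iYf???????
Fragment 3: offset=12 data="QOvBV" -> buffer=JfP????iYf??QOvBV
Fragment 4: offset=7 data="gFqkt" -> buffer=JfP????gFqktQOvBV
Fragment 5: offset=3 data="NN" -> buffer=JfPNN??gFqktQOvBV
Fragment 6: offset=5 data="gA" -> buffer=JfPNNgAgFqktQOvBV

Answer: JfPNNgAgFqktQOvBV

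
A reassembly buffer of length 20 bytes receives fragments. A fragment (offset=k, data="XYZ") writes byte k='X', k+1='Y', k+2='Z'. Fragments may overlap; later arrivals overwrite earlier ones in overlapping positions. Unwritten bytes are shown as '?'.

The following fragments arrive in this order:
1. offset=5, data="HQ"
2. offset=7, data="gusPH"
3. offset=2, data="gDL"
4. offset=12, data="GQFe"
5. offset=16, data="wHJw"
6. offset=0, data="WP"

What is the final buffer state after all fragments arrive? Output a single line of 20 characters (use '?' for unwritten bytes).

Answer: WPgDLHQgusPHGQFewHJw

Derivation:
Fragment 1: offset=5 data="HQ" -> buffer=?????HQ?????????????
Fragment 2: offset=7 data="gusPH" -> buffer=?????HQgusPH????????
Fragment 3: offset=2 data="gDL" -> buffer=??gDLHQgusPH????????
Fragment 4: offset=12 data="GQFe" -> buffer=??gDLHQgusPHGQFe????
Fragment 5: offset=16 data="wHJw" -> buffer=??gDLHQgusPHGQFewHJw
Fragment 6: offset=0 data="WP" -> buffer=WPgDLHQgusPHGQFewHJw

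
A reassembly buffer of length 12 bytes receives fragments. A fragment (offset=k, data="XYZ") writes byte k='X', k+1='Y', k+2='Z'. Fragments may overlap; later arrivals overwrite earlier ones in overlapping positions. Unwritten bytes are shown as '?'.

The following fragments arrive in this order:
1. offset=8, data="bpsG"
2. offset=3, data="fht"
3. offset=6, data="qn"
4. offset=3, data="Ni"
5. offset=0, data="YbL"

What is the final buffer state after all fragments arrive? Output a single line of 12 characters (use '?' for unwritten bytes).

Fragment 1: offset=8 data="bpsG" -> buffer=????????bpsG
Fragment 2: offset=3 data="fht" -> buffer=???fht??bpsG
Fragment 3: offset=6 data="qn" -> buffer=???fhtqnbpsG
Fragment 4: offset=3 data="Ni" -> buffer=???NitqnbpsG
Fragment 5: offset=0 data="YbL" -> buffer=YbLNitqnbpsG

Answer: YbLNitqnbpsG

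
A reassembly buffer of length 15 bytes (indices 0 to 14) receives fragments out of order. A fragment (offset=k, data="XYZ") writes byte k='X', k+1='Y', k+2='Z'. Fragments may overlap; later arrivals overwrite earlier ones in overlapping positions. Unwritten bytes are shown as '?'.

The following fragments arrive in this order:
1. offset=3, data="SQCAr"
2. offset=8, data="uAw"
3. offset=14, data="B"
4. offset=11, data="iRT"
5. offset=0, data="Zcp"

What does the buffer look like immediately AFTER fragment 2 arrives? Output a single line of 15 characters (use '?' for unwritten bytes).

Fragment 1: offset=3 data="SQCAr" -> buffer=???SQCAr???????
Fragment 2: offset=8 data="uAw" -> buffer=???SQCAruAw????

Answer: ???SQCAruAw????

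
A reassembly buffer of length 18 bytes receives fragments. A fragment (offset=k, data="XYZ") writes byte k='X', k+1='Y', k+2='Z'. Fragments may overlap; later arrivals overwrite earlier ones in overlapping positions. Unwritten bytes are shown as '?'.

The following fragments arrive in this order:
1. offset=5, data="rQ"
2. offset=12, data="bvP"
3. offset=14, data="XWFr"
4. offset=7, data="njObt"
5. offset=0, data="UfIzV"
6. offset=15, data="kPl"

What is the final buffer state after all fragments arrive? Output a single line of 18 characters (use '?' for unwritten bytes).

Answer: UfIzVrQnjObtbvXkPl

Derivation:
Fragment 1: offset=5 data="rQ" -> buffer=?????rQ???????????
Fragment 2: offset=12 data="bvP" -> buffer=?????rQ?????bvP???
Fragment 3: offset=14 data="XWFr" -> buffer=?????rQ?????bvXWFr
Fragment 4: offset=7 data="njObt" -> buffer=?????rQnjObtbvXWFr
Fragment 5: offset=0 data="UfIzV" -> buffer=UfIzVrQnjObtbvXWFr
Fragment 6: offset=15 data="kPl" -> buffer=UfIzVrQnjObtbvXkPl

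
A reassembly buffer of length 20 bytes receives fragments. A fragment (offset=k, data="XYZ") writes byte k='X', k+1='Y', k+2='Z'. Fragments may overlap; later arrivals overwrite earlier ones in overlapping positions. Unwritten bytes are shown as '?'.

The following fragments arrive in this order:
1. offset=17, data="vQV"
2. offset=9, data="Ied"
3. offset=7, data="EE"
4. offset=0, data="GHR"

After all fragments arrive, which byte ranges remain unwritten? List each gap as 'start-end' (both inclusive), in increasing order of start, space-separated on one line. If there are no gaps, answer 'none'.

Fragment 1: offset=17 len=3
Fragment 2: offset=9 len=3
Fragment 3: offset=7 len=2
Fragment 4: offset=0 len=3
Gaps: 3-6 12-16

Answer: 3-6 12-16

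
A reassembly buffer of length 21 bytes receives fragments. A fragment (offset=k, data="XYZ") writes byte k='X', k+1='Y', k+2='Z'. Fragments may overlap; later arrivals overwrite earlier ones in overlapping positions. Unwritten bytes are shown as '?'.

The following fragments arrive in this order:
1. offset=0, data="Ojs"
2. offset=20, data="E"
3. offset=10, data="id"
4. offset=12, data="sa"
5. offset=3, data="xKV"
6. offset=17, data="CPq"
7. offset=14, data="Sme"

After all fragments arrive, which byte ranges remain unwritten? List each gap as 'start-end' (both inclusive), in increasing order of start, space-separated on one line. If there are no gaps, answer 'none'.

Answer: 6-9

Derivation:
Fragment 1: offset=0 len=3
Fragment 2: offset=20 len=1
Fragment 3: offset=10 len=2
Fragment 4: offset=12 len=2
Fragment 5: offset=3 len=3
Fragment 6: offset=17 len=3
Fragment 7: offset=14 len=3
Gaps: 6-9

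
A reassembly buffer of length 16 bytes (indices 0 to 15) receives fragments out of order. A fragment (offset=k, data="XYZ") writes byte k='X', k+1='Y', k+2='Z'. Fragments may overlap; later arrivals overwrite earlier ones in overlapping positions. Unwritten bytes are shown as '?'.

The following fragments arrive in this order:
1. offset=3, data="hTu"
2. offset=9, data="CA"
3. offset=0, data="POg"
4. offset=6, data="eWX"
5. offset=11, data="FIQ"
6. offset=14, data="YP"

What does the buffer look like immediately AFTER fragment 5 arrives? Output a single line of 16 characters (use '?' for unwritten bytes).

Fragment 1: offset=3 data="hTu" -> buffer=???hTu??????????
Fragment 2: offset=9 data="CA" -> buffer=???hTu???CA?????
Fragment 3: offset=0 data="POg" -> buffer=POghTu???CA?????
Fragment 4: offset=6 data="eWX" -> buffer=POghTueWXCA?????
Fragment 5: offset=11 data="FIQ" -> buffer=POghTueWXCAFIQ??

Answer: POghTueWXCAFIQ??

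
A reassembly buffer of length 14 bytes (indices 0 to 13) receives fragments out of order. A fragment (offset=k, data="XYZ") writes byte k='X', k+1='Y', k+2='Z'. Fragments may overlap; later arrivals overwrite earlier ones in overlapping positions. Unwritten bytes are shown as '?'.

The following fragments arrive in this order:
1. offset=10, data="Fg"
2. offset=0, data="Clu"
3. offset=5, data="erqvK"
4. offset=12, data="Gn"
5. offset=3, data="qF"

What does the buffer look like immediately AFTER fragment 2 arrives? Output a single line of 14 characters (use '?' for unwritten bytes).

Answer: Clu???????Fg??

Derivation:
Fragment 1: offset=10 data="Fg" -> buffer=??????????Fg??
Fragment 2: offset=0 data="Clu" -> buffer=Clu???????Fg??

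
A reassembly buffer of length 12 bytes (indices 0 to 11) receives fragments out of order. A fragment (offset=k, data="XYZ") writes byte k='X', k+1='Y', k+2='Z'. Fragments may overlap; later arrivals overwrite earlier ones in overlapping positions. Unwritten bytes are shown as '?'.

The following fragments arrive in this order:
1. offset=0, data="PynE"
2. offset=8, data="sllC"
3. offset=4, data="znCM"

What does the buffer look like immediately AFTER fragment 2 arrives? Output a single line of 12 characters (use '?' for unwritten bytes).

Fragment 1: offset=0 data="PynE" -> buffer=PynE????????
Fragment 2: offset=8 data="sllC" -> buffer=PynE????sllC

Answer: PynE????sllC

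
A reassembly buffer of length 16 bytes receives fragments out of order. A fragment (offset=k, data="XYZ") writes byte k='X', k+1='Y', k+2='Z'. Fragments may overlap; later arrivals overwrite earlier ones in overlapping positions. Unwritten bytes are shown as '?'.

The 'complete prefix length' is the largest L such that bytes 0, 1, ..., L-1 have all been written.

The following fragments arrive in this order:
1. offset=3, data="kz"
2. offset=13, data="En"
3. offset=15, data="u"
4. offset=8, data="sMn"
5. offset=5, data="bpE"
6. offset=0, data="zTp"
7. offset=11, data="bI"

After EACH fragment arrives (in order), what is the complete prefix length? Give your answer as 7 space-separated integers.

Answer: 0 0 0 0 0 11 16

Derivation:
Fragment 1: offset=3 data="kz" -> buffer=???kz??????????? -> prefix_len=0
Fragment 2: offset=13 data="En" -> buffer=???kz????????En? -> prefix_len=0
Fragment 3: offset=15 data="u" -> buffer=???kz????????Enu -> prefix_len=0
Fragment 4: offset=8 data="sMn" -> buffer=???kz???sMn??Enu -> prefix_len=0
Fragment 5: offset=5 data="bpE" -> buffer=???kzbpEsMn??Enu -> prefix_len=0
Fragment 6: offset=0 data="zTp" -> buffer=zTpkzbpEsMn??Enu -> prefix_len=11
Fragment 7: offset=11 data="bI" -> buffer=zTpkzbpEsMnbIEnu -> prefix_len=16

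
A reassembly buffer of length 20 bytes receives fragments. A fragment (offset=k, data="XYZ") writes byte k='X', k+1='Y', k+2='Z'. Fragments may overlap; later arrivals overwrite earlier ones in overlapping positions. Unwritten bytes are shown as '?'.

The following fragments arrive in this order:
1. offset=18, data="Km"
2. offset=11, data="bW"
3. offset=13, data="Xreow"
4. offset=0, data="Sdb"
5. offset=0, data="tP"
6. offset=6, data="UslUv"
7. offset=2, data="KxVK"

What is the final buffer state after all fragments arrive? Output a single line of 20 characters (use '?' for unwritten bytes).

Fragment 1: offset=18 data="Km" -> buffer=??????????????????Km
Fragment 2: offset=11 data="bW" -> buffer=???????????bW?????Km
Fragment 3: offset=13 data="Xreow" -> buffer=???????????bWXreowKm
Fragment 4: offset=0 data="Sdb" -> buffer=Sdb????????bWXreowKm
Fragment 5: offset=0 data="tP" -> buffer=tPb????????bWXreowKm
Fragment 6: offset=6 data="UslUv" -> buffer=tPb???UslUvbWXreowKm
Fragment 7: offset=2 data="KxVK" -> buffer=tPKxVKUslUvbWXreowKm

Answer: tPKxVKUslUvbWXreowKm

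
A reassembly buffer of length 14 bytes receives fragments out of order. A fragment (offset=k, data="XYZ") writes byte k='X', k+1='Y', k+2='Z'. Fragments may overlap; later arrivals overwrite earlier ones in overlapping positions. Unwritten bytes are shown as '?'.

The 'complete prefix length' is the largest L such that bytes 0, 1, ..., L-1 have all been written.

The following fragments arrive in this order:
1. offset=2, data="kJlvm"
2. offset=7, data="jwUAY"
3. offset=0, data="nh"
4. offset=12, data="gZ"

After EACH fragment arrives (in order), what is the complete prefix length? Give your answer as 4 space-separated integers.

Answer: 0 0 12 14

Derivation:
Fragment 1: offset=2 data="kJlvm" -> buffer=??kJlvm??????? -> prefix_len=0
Fragment 2: offset=7 data="jwUAY" -> buffer=??kJlvmjwUAY?? -> prefix_len=0
Fragment 3: offset=0 data="nh" -> buffer=nhkJlvmjwUAY?? -> prefix_len=12
Fragment 4: offset=12 data="gZ" -> buffer=nhkJlvmjwUAYgZ -> prefix_len=14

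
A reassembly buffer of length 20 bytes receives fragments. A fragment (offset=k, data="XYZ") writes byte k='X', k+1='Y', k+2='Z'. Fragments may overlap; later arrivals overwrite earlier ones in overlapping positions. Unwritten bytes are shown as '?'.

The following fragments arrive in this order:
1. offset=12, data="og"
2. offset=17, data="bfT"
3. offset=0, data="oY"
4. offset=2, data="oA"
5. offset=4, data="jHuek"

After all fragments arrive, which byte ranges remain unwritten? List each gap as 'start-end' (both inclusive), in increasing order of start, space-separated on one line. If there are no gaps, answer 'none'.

Fragment 1: offset=12 len=2
Fragment 2: offset=17 len=3
Fragment 3: offset=0 len=2
Fragment 4: offset=2 len=2
Fragment 5: offset=4 len=5
Gaps: 9-11 14-16

Answer: 9-11 14-16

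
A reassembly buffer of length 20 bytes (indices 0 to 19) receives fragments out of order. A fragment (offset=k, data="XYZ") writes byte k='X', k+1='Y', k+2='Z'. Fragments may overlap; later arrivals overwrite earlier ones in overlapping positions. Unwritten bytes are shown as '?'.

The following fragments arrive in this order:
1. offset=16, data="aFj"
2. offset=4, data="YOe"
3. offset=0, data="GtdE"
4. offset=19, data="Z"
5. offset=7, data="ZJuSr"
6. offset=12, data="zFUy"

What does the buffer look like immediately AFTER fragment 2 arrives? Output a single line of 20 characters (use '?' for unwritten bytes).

Fragment 1: offset=16 data="aFj" -> buffer=????????????????aFj?
Fragment 2: offset=4 data="YOe" -> buffer=????YOe?????????aFj?

Answer: ????YOe?????????aFj?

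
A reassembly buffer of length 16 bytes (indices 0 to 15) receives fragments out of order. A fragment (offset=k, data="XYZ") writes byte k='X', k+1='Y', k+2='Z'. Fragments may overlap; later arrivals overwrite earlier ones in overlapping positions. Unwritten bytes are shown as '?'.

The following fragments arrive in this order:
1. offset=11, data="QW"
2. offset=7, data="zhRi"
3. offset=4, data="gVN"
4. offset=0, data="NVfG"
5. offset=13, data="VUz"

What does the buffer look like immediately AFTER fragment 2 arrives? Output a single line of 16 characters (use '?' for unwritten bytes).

Fragment 1: offset=11 data="QW" -> buffer=???????????QW???
Fragment 2: offset=7 data="zhRi" -> buffer=???????zhRiQW???

Answer: ???????zhRiQW???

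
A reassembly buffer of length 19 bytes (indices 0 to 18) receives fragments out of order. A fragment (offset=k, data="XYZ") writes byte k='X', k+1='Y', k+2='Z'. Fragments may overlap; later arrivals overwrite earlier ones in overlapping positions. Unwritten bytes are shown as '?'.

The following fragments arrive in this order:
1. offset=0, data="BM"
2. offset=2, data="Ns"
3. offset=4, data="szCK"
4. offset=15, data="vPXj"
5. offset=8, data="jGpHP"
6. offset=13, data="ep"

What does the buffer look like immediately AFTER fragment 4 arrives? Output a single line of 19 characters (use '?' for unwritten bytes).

Answer: BMNsszCK???????vPXj

Derivation:
Fragment 1: offset=0 data="BM" -> buffer=BM?????????????????
Fragment 2: offset=2 data="Ns" -> buffer=BMNs???????????????
Fragment 3: offset=4 data="szCK" -> buffer=BMNsszCK???????????
Fragment 4: offset=15 data="vPXj" -> buffer=BMNsszCK???????vPXj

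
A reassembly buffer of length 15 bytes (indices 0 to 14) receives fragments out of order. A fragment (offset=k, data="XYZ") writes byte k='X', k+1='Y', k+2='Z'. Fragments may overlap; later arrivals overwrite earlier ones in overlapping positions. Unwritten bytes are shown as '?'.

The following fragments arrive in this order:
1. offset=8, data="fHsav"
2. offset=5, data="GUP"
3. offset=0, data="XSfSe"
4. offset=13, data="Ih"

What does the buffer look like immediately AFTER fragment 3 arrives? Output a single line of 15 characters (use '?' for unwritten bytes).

Fragment 1: offset=8 data="fHsav" -> buffer=????????fHsav??
Fragment 2: offset=5 data="GUP" -> buffer=?????GUPfHsav??
Fragment 3: offset=0 data="XSfSe" -> buffer=XSfSeGUPfHsav??

Answer: XSfSeGUPfHsav??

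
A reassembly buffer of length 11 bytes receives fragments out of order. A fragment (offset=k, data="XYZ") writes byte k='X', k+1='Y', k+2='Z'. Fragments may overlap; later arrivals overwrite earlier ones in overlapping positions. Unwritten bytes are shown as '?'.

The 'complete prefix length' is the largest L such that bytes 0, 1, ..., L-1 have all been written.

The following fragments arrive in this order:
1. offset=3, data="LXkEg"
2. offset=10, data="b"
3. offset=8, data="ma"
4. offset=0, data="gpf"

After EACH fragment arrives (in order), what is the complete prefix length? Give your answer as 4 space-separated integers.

Fragment 1: offset=3 data="LXkEg" -> buffer=???LXkEg??? -> prefix_len=0
Fragment 2: offset=10 data="b" -> buffer=???LXkEg??b -> prefix_len=0
Fragment 3: offset=8 data="ma" -> buffer=???LXkEgmab -> prefix_len=0
Fragment 4: offset=0 data="gpf" -> buffer=gpfLXkEgmab -> prefix_len=11

Answer: 0 0 0 11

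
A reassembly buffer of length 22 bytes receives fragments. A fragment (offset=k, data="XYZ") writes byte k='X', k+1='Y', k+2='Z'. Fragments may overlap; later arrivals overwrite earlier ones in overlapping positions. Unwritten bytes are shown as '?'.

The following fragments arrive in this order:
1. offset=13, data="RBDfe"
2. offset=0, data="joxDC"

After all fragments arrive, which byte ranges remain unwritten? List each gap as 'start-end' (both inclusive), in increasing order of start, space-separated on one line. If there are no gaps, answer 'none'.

Answer: 5-12 18-21

Derivation:
Fragment 1: offset=13 len=5
Fragment 2: offset=0 len=5
Gaps: 5-12 18-21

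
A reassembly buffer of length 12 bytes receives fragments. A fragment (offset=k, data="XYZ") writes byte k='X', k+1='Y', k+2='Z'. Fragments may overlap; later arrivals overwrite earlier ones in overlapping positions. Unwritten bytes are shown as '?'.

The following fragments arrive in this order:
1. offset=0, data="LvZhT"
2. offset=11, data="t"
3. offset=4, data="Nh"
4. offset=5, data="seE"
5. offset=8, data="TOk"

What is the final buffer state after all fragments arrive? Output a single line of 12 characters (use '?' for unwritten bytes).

Fragment 1: offset=0 data="LvZhT" -> buffer=LvZhT???????
Fragment 2: offset=11 data="t" -> buffer=LvZhT??????t
Fragment 3: offset=4 data="Nh" -> buffer=LvZhNh?????t
Fragment 4: offset=5 data="seE" -> buffer=LvZhNseE???t
Fragment 5: offset=8 data="TOk" -> buffer=LvZhNseETOkt

Answer: LvZhNseETOkt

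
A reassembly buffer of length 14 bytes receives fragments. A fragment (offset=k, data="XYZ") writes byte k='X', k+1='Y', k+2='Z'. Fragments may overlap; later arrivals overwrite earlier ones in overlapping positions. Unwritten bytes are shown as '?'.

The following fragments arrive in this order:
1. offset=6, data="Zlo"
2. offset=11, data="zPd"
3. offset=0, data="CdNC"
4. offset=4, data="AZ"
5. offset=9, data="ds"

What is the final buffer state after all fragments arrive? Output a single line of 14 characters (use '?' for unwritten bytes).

Fragment 1: offset=6 data="Zlo" -> buffer=??????Zlo?????
Fragment 2: offset=11 data="zPd" -> buffer=??????Zlo??zPd
Fragment 3: offset=0 data="CdNC" -> buffer=CdNC??Zlo??zPd
Fragment 4: offset=4 data="AZ" -> buffer=CdNCAZZlo??zPd
Fragment 5: offset=9 data="ds" -> buffer=CdNCAZZlodszPd

Answer: CdNCAZZlodszPd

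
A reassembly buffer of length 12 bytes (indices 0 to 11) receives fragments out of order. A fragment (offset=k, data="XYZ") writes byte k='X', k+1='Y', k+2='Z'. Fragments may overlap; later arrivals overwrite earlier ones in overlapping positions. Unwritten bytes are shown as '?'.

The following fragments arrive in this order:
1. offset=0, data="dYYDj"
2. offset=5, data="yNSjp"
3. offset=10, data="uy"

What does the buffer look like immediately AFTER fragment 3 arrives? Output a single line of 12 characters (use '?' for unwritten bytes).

Answer: dYYDjyNSjpuy

Derivation:
Fragment 1: offset=0 data="dYYDj" -> buffer=dYYDj???????
Fragment 2: offset=5 data="yNSjp" -> buffer=dYYDjyNSjp??
Fragment 3: offset=10 data="uy" -> buffer=dYYDjyNSjpuy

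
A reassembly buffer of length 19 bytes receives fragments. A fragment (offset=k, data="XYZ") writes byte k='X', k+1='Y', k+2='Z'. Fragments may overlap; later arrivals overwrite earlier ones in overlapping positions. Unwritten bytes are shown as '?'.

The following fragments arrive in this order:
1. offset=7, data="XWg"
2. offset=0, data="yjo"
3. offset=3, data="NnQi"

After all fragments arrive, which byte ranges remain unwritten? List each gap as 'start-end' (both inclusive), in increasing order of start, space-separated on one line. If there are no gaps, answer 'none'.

Answer: 10-18

Derivation:
Fragment 1: offset=7 len=3
Fragment 2: offset=0 len=3
Fragment 3: offset=3 len=4
Gaps: 10-18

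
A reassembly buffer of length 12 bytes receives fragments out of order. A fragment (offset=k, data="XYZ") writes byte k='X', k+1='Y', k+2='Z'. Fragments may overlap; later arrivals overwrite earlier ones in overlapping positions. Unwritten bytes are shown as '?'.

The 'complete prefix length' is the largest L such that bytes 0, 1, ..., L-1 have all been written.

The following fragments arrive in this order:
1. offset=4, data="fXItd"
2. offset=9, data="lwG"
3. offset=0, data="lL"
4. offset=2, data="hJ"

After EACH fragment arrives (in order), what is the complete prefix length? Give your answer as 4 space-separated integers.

Fragment 1: offset=4 data="fXItd" -> buffer=????fXItd??? -> prefix_len=0
Fragment 2: offset=9 data="lwG" -> buffer=????fXItdlwG -> prefix_len=0
Fragment 3: offset=0 data="lL" -> buffer=lL??fXItdlwG -> prefix_len=2
Fragment 4: offset=2 data="hJ" -> buffer=lLhJfXItdlwG -> prefix_len=12

Answer: 0 0 2 12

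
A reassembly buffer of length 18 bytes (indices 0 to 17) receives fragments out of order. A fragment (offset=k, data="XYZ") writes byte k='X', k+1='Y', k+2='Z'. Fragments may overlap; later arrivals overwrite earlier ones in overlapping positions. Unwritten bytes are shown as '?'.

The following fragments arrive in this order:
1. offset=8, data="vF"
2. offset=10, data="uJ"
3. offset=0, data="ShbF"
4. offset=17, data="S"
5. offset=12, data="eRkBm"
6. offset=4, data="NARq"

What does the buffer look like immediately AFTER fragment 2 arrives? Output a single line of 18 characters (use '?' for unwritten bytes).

Fragment 1: offset=8 data="vF" -> buffer=????????vF????????
Fragment 2: offset=10 data="uJ" -> buffer=????????vFuJ??????

Answer: ????????vFuJ??????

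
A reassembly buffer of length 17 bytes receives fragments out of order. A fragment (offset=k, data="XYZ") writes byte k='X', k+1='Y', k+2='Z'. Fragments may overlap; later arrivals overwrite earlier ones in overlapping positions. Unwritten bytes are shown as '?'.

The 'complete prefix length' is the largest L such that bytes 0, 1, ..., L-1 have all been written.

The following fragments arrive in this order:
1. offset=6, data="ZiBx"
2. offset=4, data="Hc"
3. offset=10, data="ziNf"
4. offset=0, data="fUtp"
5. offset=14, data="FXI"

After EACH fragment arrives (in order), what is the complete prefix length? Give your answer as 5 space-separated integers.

Answer: 0 0 0 14 17

Derivation:
Fragment 1: offset=6 data="ZiBx" -> buffer=??????ZiBx??????? -> prefix_len=0
Fragment 2: offset=4 data="Hc" -> buffer=????HcZiBx??????? -> prefix_len=0
Fragment 3: offset=10 data="ziNf" -> buffer=????HcZiBxziNf??? -> prefix_len=0
Fragment 4: offset=0 data="fUtp" -> buffer=fUtpHcZiBxziNf??? -> prefix_len=14
Fragment 5: offset=14 data="FXI" -> buffer=fUtpHcZiBxziNfFXI -> prefix_len=17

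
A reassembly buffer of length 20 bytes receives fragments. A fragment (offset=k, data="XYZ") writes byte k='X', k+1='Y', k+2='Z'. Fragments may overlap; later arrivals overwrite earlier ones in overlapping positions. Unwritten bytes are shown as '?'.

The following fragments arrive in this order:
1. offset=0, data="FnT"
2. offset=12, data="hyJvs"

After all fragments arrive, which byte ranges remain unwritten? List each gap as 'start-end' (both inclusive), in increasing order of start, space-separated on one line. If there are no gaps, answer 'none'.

Fragment 1: offset=0 len=3
Fragment 2: offset=12 len=5
Gaps: 3-11 17-19

Answer: 3-11 17-19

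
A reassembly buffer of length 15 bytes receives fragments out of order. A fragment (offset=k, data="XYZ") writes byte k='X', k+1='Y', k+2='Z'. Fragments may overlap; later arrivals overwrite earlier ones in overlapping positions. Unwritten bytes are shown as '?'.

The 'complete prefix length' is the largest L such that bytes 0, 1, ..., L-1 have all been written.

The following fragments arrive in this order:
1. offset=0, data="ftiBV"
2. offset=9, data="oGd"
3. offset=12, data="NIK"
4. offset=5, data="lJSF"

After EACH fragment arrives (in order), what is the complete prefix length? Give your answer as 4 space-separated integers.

Answer: 5 5 5 15

Derivation:
Fragment 1: offset=0 data="ftiBV" -> buffer=ftiBV?????????? -> prefix_len=5
Fragment 2: offset=9 data="oGd" -> buffer=ftiBV????oGd??? -> prefix_len=5
Fragment 3: offset=12 data="NIK" -> buffer=ftiBV????oGdNIK -> prefix_len=5
Fragment 4: offset=5 data="lJSF" -> buffer=ftiBVlJSFoGdNIK -> prefix_len=15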